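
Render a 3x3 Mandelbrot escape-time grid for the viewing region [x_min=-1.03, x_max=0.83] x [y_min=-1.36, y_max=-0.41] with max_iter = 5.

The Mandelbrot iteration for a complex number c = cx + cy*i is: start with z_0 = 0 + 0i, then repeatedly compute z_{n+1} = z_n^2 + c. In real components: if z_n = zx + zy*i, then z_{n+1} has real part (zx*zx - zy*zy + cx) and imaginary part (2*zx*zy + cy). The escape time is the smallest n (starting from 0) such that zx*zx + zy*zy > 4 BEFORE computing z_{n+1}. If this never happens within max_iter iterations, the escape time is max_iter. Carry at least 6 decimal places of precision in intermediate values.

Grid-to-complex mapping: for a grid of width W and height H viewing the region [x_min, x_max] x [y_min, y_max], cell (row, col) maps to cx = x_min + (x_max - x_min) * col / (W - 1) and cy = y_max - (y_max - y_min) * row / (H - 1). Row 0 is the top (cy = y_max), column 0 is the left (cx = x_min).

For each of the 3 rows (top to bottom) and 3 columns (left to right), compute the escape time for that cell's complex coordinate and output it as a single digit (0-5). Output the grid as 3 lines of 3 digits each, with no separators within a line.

(row=0, col=0): c = -1.0300 + -0.4100i → escape time 5
(row=0, col=1): c = -0.1000 + -0.4100i → escape time 5
(row=0, col=2): c = 0.8300 + -0.4100i → escape time 3
(row=1, col=0): c = -1.0300 + -0.8850i → escape time 3
(row=1, col=1): c = -0.1000 + -0.8850i → escape time 5
(row=1, col=2): c = 0.8300 + -0.8850i → escape time 2
(row=2, col=0): c = -1.0300 + -1.3600i → escape time 2
(row=2, col=1): c = -0.1000 + -1.3600i → escape time 2
(row=2, col=2): c = 0.8300 + -1.3600i → escape time 2

Answer: 553
352
222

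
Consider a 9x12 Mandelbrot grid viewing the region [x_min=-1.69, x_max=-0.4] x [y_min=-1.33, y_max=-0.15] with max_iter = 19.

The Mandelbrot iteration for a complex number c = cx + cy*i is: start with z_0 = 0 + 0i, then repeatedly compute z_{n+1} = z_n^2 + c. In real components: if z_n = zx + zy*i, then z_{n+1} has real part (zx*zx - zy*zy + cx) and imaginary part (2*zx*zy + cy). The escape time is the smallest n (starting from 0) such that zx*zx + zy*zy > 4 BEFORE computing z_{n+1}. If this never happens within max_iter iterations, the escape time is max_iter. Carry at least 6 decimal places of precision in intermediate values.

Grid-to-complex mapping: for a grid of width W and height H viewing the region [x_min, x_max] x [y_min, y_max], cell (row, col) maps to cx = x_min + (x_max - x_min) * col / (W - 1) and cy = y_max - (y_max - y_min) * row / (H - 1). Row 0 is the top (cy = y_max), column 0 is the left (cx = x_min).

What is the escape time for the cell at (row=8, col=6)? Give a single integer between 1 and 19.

Answer: 3

Derivation:
z_0 = 0 + 0i, c = -0.7225 + -1.0082i
Iter 1: z = -0.7225 + -1.0082i, |z|^2 = 1.5384
Iter 2: z = -1.2169 + 0.4486i, |z|^2 = 1.6822
Iter 3: z = 0.5571 + -2.1001i, |z|^2 = 4.7208
Escaped at iteration 3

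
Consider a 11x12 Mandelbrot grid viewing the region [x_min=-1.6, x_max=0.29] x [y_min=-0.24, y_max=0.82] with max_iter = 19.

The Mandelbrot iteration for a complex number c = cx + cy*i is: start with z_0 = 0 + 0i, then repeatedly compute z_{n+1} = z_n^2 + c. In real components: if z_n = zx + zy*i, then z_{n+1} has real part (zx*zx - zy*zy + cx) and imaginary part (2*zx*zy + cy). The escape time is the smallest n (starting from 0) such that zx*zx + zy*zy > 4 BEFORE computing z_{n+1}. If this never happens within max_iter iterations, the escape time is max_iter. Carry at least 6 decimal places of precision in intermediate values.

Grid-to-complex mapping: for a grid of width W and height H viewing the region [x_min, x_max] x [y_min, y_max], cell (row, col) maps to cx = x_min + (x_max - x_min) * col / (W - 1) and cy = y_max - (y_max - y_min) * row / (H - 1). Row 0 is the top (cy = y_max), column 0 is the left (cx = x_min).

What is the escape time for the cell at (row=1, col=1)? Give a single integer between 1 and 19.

z_0 = 0 + 0i, c = -1.4110 + 0.7236i
Iter 1: z = -1.4110 + 0.7236i, |z|^2 = 2.5146
Iter 2: z = 0.0563 + -1.3185i, |z|^2 = 1.7415
Iter 3: z = -3.1462 + 0.5753i, |z|^2 = 10.2294
Escaped at iteration 3

Answer: 3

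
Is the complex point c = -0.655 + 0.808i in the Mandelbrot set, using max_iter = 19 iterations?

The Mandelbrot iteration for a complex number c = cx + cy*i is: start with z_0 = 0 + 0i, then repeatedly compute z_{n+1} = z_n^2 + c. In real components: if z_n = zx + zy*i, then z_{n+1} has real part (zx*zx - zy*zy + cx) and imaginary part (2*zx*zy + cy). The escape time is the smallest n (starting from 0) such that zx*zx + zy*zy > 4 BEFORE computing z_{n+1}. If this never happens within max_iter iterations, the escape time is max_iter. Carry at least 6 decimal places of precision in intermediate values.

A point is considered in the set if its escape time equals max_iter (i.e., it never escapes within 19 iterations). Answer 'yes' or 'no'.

Answer: no

Derivation:
z_0 = 0 + 0i, c = -0.6550 + 0.8080i
Iter 1: z = -0.6550 + 0.8080i, |z|^2 = 1.0819
Iter 2: z = -0.8788 + -0.2505i, |z|^2 = 0.8351
Iter 3: z = 0.0546 + 1.2483i, |z|^2 = 1.5611
Iter 4: z = -2.2102 + 0.9444i, |z|^2 = 5.7767
Escaped at iteration 4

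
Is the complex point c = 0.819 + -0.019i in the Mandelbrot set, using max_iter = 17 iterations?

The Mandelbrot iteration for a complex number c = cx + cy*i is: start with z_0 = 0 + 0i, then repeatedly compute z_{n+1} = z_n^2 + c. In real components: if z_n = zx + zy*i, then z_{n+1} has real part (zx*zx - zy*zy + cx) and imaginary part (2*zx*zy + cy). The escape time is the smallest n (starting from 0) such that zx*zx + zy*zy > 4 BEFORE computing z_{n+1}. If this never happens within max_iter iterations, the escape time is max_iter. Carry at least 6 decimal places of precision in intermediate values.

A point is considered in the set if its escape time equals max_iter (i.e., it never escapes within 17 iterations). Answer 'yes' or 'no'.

Answer: no

Derivation:
z_0 = 0 + 0i, c = 0.8190 + -0.0190i
Iter 1: z = 0.8190 + -0.0190i, |z|^2 = 0.6711
Iter 2: z = 1.4894 + -0.0501i, |z|^2 = 2.2208
Iter 3: z = 3.0348 + -0.1683i, |z|^2 = 9.2383
Escaped at iteration 3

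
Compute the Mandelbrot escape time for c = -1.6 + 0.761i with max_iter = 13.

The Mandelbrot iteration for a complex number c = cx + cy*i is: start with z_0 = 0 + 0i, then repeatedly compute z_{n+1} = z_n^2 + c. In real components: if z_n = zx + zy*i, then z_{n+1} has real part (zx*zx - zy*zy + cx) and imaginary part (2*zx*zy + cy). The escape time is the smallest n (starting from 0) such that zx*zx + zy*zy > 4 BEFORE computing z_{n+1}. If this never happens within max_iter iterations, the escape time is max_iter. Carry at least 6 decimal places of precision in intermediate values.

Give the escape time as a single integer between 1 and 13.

z_0 = 0 + 0i, c = -1.6000 + 0.7610i
Iter 1: z = -1.6000 + 0.7610i, |z|^2 = 3.1391
Iter 2: z = 0.3809 + -1.6742i, |z|^2 = 2.9480
Iter 3: z = -4.2579 + -0.5143i, |z|^2 = 18.3941
Escaped at iteration 3

Answer: 3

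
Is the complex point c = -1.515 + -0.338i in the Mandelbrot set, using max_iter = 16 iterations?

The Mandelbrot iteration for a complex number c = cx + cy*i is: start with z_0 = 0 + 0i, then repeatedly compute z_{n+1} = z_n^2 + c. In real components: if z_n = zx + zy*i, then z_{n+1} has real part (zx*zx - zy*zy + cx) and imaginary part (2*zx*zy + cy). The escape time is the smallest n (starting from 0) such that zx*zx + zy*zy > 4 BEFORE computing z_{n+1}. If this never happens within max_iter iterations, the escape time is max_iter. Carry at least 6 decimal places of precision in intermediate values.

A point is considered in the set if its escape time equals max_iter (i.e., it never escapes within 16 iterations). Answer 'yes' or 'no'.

z_0 = 0 + 0i, c = -1.5150 + -0.3380i
Iter 1: z = -1.5150 + -0.3380i, |z|^2 = 2.4095
Iter 2: z = 0.6660 + 0.6861i, |z|^2 = 0.9143
Iter 3: z = -1.5423 + 0.5759i, |z|^2 = 2.7102
Iter 4: z = 0.5319 + -2.1144i, |z|^2 = 4.7536
Escaped at iteration 4

Answer: no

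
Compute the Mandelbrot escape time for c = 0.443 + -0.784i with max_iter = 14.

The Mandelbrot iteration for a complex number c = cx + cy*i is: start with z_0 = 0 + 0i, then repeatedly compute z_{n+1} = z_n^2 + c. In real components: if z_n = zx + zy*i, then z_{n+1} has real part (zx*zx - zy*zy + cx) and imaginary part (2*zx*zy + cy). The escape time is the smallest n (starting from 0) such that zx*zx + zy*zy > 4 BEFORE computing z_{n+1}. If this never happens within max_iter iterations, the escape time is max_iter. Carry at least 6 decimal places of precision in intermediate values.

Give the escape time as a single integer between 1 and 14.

Answer: 4

Derivation:
z_0 = 0 + 0i, c = 0.4430 + -0.7840i
Iter 1: z = 0.4430 + -0.7840i, |z|^2 = 0.8109
Iter 2: z = 0.0246 + -1.4786i, |z|^2 = 2.1869
Iter 3: z = -1.7427 + -0.8567i, |z|^2 = 3.7711
Iter 4: z = 2.7461 + 2.2021i, |z|^2 = 12.3902
Escaped at iteration 4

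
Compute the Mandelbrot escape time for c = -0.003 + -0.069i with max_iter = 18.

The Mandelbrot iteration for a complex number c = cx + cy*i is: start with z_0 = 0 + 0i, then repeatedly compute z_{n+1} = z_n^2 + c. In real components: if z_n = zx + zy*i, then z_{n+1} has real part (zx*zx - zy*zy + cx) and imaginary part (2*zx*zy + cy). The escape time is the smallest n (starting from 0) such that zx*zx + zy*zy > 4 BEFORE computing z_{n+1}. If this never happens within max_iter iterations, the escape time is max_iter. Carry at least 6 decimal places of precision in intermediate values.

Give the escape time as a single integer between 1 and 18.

Answer: 18

Derivation:
z_0 = 0 + 0i, c = -0.0030 + -0.0690i
Iter 1: z = -0.0030 + -0.0690i, |z|^2 = 0.0048
Iter 2: z = -0.0078 + -0.0686i, |z|^2 = 0.0048
Iter 3: z = -0.0076 + -0.0679i, |z|^2 = 0.0047
Iter 4: z = -0.0076 + -0.0680i, |z|^2 = 0.0047
Iter 5: z = -0.0076 + -0.0680i, |z|^2 = 0.0047
Iter 6: z = -0.0076 + -0.0680i, |z|^2 = 0.0047
Iter 7: z = -0.0076 + -0.0680i, |z|^2 = 0.0047
Iter 8: z = -0.0076 + -0.0680i, |z|^2 = 0.0047
Iter 9: z = -0.0076 + -0.0680i, |z|^2 = 0.0047
Iter 10: z = -0.0076 + -0.0680i, |z|^2 = 0.0047
Iter 11: z = -0.0076 + -0.0680i, |z|^2 = 0.0047
Iter 12: z = -0.0076 + -0.0680i, |z|^2 = 0.0047
Iter 13: z = -0.0076 + -0.0680i, |z|^2 = 0.0047
Iter 14: z = -0.0076 + -0.0680i, |z|^2 = 0.0047
Iter 15: z = -0.0076 + -0.0680i, |z|^2 = 0.0047
Iter 16: z = -0.0076 + -0.0680i, |z|^2 = 0.0047
Iter 17: z = -0.0076 + -0.0680i, |z|^2 = 0.0047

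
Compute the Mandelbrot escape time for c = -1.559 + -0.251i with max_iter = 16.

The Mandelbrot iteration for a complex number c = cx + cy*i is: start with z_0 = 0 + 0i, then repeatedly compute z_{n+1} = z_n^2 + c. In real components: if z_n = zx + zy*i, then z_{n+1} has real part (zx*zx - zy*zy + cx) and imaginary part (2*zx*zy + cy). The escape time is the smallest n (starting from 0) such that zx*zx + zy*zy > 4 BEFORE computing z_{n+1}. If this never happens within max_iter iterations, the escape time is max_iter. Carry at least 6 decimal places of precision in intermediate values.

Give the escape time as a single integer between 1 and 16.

Answer: 5

Derivation:
z_0 = 0 + 0i, c = -1.5590 + -0.2510i
Iter 1: z = -1.5590 + -0.2510i, |z|^2 = 2.4935
Iter 2: z = 0.8085 + 0.5316i, |z|^2 = 0.9363
Iter 3: z = -1.1880 + 0.6086i, |z|^2 = 1.7817
Iter 4: z = -0.5181 + -1.6970i, |z|^2 = 3.1483
Iter 5: z = -4.1704 + 1.5075i, |z|^2 = 19.6650
Escaped at iteration 5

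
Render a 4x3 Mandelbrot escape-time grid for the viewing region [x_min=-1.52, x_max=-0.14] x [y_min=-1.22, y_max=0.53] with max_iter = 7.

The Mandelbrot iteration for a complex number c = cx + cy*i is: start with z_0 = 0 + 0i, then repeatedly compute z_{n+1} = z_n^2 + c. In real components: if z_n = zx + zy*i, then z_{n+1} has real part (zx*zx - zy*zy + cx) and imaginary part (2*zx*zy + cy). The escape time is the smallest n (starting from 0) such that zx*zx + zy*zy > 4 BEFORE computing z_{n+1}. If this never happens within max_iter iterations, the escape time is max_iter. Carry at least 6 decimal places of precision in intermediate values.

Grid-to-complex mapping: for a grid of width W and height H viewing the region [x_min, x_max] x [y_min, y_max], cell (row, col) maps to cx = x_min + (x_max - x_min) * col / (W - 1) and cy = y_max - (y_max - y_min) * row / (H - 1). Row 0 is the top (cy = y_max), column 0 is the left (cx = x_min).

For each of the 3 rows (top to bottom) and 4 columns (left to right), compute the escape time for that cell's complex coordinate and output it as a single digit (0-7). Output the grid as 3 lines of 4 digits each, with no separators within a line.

(row=0, col=0): c = -1.5200 + 0.5300i → escape time 3
(row=0, col=1): c = -1.0600 + 0.5300i → escape time 5
(row=0, col=2): c = -0.6000 + 0.5300i → escape time 7
(row=0, col=3): c = -0.1400 + 0.5300i → escape time 7
(row=1, col=0): c = -1.5200 + -0.3450i → escape time 4
(row=1, col=1): c = -1.0600 + -0.3450i → escape time 7
(row=1, col=2): c = -0.6000 + -0.3450i → escape time 7
(row=1, col=3): c = -0.1400 + -0.3450i → escape time 7
(row=2, col=0): c = -1.5200 + -1.2200i → escape time 2
(row=2, col=1): c = -1.0600 + -1.2200i → escape time 3
(row=2, col=2): c = -0.6000 + -1.2200i → escape time 3
(row=2, col=3): c = -0.1400 + -1.2200i → escape time 3

Answer: 3577
4777
2333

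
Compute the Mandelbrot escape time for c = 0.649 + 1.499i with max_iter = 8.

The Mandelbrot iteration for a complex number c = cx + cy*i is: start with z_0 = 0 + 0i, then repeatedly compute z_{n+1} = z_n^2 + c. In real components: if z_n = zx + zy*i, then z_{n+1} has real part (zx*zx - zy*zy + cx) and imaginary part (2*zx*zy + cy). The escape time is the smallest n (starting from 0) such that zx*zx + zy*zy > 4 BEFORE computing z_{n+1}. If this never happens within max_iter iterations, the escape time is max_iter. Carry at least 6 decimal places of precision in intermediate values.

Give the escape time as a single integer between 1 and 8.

z_0 = 0 + 0i, c = 0.6490 + 1.4990i
Iter 1: z = 0.6490 + 1.4990i, |z|^2 = 2.6682
Iter 2: z = -1.1768 + 3.4447i, |z|^2 = 13.2508
Escaped at iteration 2

Answer: 2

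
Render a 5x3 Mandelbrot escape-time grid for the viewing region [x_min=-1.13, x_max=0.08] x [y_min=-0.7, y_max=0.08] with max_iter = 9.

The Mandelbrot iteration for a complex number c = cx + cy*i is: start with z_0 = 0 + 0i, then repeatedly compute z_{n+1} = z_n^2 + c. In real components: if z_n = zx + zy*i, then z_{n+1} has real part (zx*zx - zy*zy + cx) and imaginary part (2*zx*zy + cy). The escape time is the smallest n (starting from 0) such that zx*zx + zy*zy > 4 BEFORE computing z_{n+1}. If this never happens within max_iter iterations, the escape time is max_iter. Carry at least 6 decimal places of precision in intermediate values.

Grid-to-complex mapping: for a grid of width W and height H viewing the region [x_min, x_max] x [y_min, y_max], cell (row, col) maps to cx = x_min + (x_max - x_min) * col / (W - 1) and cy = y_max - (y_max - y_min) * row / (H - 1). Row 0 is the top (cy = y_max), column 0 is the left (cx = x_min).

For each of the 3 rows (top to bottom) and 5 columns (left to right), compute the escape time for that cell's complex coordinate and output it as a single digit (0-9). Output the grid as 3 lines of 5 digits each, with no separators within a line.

Answer: 99999
99999
34999

Derivation:
(row=0, col=0): c = -1.1300 + 0.0800i → escape time 9
(row=0, col=1): c = -0.8275 + 0.0800i → escape time 9
(row=0, col=2): c = -0.5250 + 0.0800i → escape time 9
(row=0, col=3): c = -0.2225 + 0.0800i → escape time 9
(row=0, col=4): c = 0.0800 + 0.0800i → escape time 9
(row=1, col=0): c = -1.1300 + -0.3100i → escape time 9
(row=1, col=1): c = -0.8275 + -0.3100i → escape time 9
(row=1, col=2): c = -0.5250 + -0.3100i → escape time 9
(row=1, col=3): c = -0.2225 + -0.3100i → escape time 9
(row=1, col=4): c = 0.0800 + -0.3100i → escape time 9
(row=2, col=0): c = -1.1300 + -0.7000i → escape time 3
(row=2, col=1): c = -0.8275 + -0.7000i → escape time 4
(row=2, col=2): c = -0.5250 + -0.7000i → escape time 9
(row=2, col=3): c = -0.2225 + -0.7000i → escape time 9
(row=2, col=4): c = 0.0800 + -0.7000i → escape time 9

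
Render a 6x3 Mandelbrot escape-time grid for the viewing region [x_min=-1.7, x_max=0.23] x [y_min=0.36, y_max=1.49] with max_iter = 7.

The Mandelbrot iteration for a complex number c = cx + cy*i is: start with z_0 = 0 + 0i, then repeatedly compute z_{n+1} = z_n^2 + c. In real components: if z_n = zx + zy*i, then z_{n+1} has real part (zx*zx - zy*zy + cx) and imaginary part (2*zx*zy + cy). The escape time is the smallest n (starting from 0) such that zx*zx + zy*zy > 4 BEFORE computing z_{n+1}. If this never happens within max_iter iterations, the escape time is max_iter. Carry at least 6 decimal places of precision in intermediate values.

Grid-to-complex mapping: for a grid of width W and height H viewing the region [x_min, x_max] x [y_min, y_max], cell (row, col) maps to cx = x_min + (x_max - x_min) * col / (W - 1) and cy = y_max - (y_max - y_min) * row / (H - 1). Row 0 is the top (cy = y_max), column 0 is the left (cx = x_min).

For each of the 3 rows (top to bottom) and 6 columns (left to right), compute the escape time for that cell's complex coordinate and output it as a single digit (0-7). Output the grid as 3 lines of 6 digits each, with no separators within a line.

Answer: 122222
233474
467777

Derivation:
(row=0, col=0): c = -1.7000 + 1.4900i → escape time 1
(row=0, col=1): c = -1.3140 + 1.4900i → escape time 2
(row=0, col=2): c = -0.9280 + 1.4900i → escape time 2
(row=0, col=3): c = -0.5420 + 1.4900i → escape time 2
(row=0, col=4): c = -0.1560 + 1.4900i → escape time 2
(row=0, col=5): c = 0.2300 + 1.4900i → escape time 2
(row=1, col=0): c = -1.7000 + 0.9250i → escape time 2
(row=1, col=1): c = -1.3140 + 0.9250i → escape time 3
(row=1, col=2): c = -0.9280 + 0.9250i → escape time 3
(row=1, col=3): c = -0.5420 + 0.9250i → escape time 4
(row=1, col=4): c = -0.1560 + 0.9250i → escape time 7
(row=1, col=5): c = 0.2300 + 0.9250i → escape time 4
(row=2, col=0): c = -1.7000 + 0.3600i → escape time 4
(row=2, col=1): c = -1.3140 + 0.3600i → escape time 6
(row=2, col=2): c = -0.9280 + 0.3600i → escape time 7
(row=2, col=3): c = -0.5420 + 0.3600i → escape time 7
(row=2, col=4): c = -0.1560 + 0.3600i → escape time 7
(row=2, col=5): c = 0.2300 + 0.3600i → escape time 7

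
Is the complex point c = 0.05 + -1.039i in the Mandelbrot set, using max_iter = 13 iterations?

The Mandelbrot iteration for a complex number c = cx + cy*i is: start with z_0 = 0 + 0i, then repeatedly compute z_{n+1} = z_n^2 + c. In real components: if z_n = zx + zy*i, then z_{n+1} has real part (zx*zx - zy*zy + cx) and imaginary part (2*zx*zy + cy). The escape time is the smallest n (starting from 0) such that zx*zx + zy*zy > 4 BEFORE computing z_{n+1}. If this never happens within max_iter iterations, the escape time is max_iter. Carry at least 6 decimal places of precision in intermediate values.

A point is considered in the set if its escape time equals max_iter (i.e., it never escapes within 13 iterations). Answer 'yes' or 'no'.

z_0 = 0 + 0i, c = 0.0500 + -1.0390i
Iter 1: z = 0.0500 + -1.0390i, |z|^2 = 1.0820
Iter 2: z = -1.0270 + -1.1429i, |z|^2 = 2.3610
Iter 3: z = -0.2014 + 1.3086i, |z|^2 = 1.7529
Iter 4: z = -1.6218 + -1.5662i, |z|^2 = 5.0831
Escaped at iteration 4

Answer: no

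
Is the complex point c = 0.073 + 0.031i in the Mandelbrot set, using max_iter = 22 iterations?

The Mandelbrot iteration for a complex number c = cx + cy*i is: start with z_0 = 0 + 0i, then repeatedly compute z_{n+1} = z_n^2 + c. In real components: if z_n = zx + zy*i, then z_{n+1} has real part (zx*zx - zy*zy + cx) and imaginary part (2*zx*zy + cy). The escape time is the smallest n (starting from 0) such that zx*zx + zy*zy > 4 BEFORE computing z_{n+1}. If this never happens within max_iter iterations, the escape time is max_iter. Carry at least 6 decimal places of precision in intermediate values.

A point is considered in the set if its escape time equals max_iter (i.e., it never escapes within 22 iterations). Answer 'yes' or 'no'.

z_0 = 0 + 0i, c = 0.0730 + 0.0310i
Iter 1: z = 0.0730 + 0.0310i, |z|^2 = 0.0063
Iter 2: z = 0.0774 + 0.0355i, |z|^2 = 0.0072
Iter 3: z = 0.0777 + 0.0365i, |z|^2 = 0.0074
Iter 4: z = 0.0777 + 0.0367i, |z|^2 = 0.0074
Iter 5: z = 0.0777 + 0.0367i, |z|^2 = 0.0074
Iter 6: z = 0.0777 + 0.0367i, |z|^2 = 0.0074
Iter 7: z = 0.0777 + 0.0367i, |z|^2 = 0.0074
Iter 8: z = 0.0777 + 0.0367i, |z|^2 = 0.0074
Iter 9: z = 0.0777 + 0.0367i, |z|^2 = 0.0074
Iter 10: z = 0.0777 + 0.0367i, |z|^2 = 0.0074
Iter 11: z = 0.0777 + 0.0367i, |z|^2 = 0.0074
Iter 12: z = 0.0777 + 0.0367i, |z|^2 = 0.0074
Iter 13: z = 0.0777 + 0.0367i, |z|^2 = 0.0074
Iter 14: z = 0.0777 + 0.0367i, |z|^2 = 0.0074
Iter 15: z = 0.0777 + 0.0367i, |z|^2 = 0.0074
Iter 16: z = 0.0777 + 0.0367i, |z|^2 = 0.0074
Iter 17: z = 0.0777 + 0.0367i, |z|^2 = 0.0074
Iter 18: z = 0.0777 + 0.0367i, |z|^2 = 0.0074
Iter 19: z = 0.0777 + 0.0367i, |z|^2 = 0.0074
Iter 20: z = 0.0777 + 0.0367i, |z|^2 = 0.0074
Iter 21: z = 0.0777 + 0.0367i, |z|^2 = 0.0074
Did not escape in 22 iterations → in set

Answer: yes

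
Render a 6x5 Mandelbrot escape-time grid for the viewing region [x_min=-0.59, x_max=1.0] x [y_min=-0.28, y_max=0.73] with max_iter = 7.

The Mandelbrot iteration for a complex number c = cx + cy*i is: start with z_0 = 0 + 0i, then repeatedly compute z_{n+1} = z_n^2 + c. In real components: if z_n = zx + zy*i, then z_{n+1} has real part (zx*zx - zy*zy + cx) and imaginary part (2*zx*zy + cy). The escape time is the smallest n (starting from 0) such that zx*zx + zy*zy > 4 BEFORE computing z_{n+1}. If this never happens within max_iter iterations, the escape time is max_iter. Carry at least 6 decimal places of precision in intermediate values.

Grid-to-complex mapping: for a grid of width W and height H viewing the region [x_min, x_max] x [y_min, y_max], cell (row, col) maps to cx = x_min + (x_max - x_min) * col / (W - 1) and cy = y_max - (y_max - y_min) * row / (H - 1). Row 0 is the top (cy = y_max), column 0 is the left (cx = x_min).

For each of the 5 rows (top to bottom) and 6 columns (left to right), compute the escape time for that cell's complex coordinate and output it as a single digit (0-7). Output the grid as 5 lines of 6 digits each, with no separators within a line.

Answer: 677532
777732
777732
777742
777732

Derivation:
(row=0, col=0): c = -0.5900 + 0.7300i → escape time 6
(row=0, col=1): c = -0.2720 + 0.7300i → escape time 7
(row=0, col=2): c = 0.0460 + 0.7300i → escape time 7
(row=0, col=3): c = 0.3640 + 0.7300i → escape time 5
(row=0, col=4): c = 0.6820 + 0.7300i → escape time 3
(row=0, col=5): c = 1.0000 + 0.7300i → escape time 2
(row=1, col=0): c = -0.5900 + 0.4775i → escape time 7
(row=1, col=1): c = -0.2720 + 0.4775i → escape time 7
(row=1, col=2): c = 0.0460 + 0.4775i → escape time 7
(row=1, col=3): c = 0.3640 + 0.4775i → escape time 7
(row=1, col=4): c = 0.6820 + 0.4775i → escape time 3
(row=1, col=5): c = 1.0000 + 0.4775i → escape time 2
(row=2, col=0): c = -0.5900 + 0.2250i → escape time 7
(row=2, col=1): c = -0.2720 + 0.2250i → escape time 7
(row=2, col=2): c = 0.0460 + 0.2250i → escape time 7
(row=2, col=3): c = 0.3640 + 0.2250i → escape time 7
(row=2, col=4): c = 0.6820 + 0.2250i → escape time 3
(row=2, col=5): c = 1.0000 + 0.2250i → escape time 2
(row=3, col=0): c = -0.5900 + -0.0275i → escape time 7
(row=3, col=1): c = -0.2720 + -0.0275i → escape time 7
(row=3, col=2): c = 0.0460 + -0.0275i → escape time 7
(row=3, col=3): c = 0.3640 + -0.0275i → escape time 7
(row=3, col=4): c = 0.6820 + -0.0275i → escape time 4
(row=3, col=5): c = 1.0000 + -0.0275i → escape time 2
(row=4, col=0): c = -0.5900 + -0.2800i → escape time 7
(row=4, col=1): c = -0.2720 + -0.2800i → escape time 7
(row=4, col=2): c = 0.0460 + -0.2800i → escape time 7
(row=4, col=3): c = 0.3640 + -0.2800i → escape time 7
(row=4, col=4): c = 0.6820 + -0.2800i → escape time 3
(row=4, col=5): c = 1.0000 + -0.2800i → escape time 2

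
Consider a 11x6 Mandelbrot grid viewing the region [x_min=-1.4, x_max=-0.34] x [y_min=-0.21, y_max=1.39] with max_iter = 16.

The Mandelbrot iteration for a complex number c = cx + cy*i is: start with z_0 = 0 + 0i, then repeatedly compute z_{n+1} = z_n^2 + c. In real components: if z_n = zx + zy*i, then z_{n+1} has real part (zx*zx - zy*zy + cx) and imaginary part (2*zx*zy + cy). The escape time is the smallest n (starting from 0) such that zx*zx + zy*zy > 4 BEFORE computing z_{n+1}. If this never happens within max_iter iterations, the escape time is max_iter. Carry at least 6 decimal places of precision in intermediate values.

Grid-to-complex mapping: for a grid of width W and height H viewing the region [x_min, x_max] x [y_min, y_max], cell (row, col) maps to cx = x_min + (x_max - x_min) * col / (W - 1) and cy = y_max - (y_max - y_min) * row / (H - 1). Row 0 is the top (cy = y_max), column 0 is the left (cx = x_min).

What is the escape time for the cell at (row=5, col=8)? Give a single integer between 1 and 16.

Answer: 16

Derivation:
z_0 = 0 + 0i, c = -0.5520 + -0.2100i
Iter 1: z = -0.5520 + -0.2100i, |z|^2 = 0.3488
Iter 2: z = -0.2914 + 0.0218i, |z|^2 = 0.0854
Iter 3: z = -0.4676 + -0.2227i, |z|^2 = 0.2682
Iter 4: z = -0.3830 + -0.0017i, |z|^2 = 0.1467
Iter 5: z = -0.4053 + -0.2087i, |z|^2 = 0.2078
Iter 6: z = -0.4313 + -0.0408i, |z|^2 = 0.1877
Iter 7: z = -0.3677 + -0.1748i, |z|^2 = 0.1657
Iter 8: z = -0.4474 + -0.0815i, |z|^2 = 0.2068
Iter 9: z = -0.3585 + -0.1371i, |z|^2 = 0.1473
Iter 10: z = -0.4423 + -0.1117i, |z|^2 = 0.2081
Iter 11: z = -0.3689 + -0.1112i, |z|^2 = 0.1484
Iter 12: z = -0.4283 + -0.1280i, |z|^2 = 0.1998
Iter 13: z = -0.3849 + -0.1004i, |z|^2 = 0.1583
Iter 14: z = -0.4139 + -0.1327i, |z|^2 = 0.1889
Iter 15: z = -0.3983 + -0.1001i, |z|^2 = 0.1687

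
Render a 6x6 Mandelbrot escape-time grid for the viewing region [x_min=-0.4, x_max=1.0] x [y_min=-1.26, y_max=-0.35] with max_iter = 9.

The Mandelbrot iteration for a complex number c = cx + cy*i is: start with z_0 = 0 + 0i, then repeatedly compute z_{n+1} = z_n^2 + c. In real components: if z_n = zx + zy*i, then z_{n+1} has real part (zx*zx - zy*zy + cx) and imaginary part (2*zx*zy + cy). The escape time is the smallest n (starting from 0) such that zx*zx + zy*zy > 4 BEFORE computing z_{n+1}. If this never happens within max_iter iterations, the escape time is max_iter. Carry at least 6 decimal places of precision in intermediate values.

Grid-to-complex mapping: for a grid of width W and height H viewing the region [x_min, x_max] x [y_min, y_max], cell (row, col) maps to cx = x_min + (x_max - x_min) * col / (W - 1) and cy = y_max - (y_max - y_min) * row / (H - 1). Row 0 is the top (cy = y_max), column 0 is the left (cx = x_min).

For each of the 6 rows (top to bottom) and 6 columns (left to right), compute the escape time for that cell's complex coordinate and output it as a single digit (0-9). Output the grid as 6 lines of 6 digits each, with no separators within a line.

(row=0, col=0): c = -0.4000 + -0.3500i → escape time 9
(row=0, col=1): c = -0.1200 + -0.3500i → escape time 9
(row=0, col=2): c = 0.1600 + -0.3500i → escape time 9
(row=0, col=3): c = 0.4400 + -0.3500i → escape time 9
(row=0, col=4): c = 0.7200 + -0.3500i → escape time 3
(row=0, col=5): c = 1.0000 + -0.3500i → escape time 2
(row=1, col=0): c = -0.4000 + -0.5320i → escape time 9
(row=1, col=1): c = -0.1200 + -0.5320i → escape time 9
(row=1, col=2): c = 0.1600 + -0.5320i → escape time 9
(row=1, col=3): c = 0.4400 + -0.5320i → escape time 6
(row=1, col=4): c = 0.7200 + -0.5320i → escape time 3
(row=1, col=5): c = 1.0000 + -0.5320i → escape time 2
(row=2, col=0): c = -0.4000 + -0.7140i → escape time 7
(row=2, col=1): c = -0.1200 + -0.7140i → escape time 9
(row=2, col=2): c = 0.1600 + -0.7140i → escape time 7
(row=2, col=3): c = 0.4400 + -0.7140i → escape time 4
(row=2, col=4): c = 0.7200 + -0.7140i → escape time 3
(row=2, col=5): c = 1.0000 + -0.7140i → escape time 2
(row=3, col=0): c = -0.4000 + -0.8960i → escape time 5
(row=3, col=1): c = -0.1200 + -0.8960i → escape time 9
(row=3, col=2): c = 0.1600 + -0.8960i → escape time 5
(row=3, col=3): c = 0.4400 + -0.8960i → escape time 3
(row=3, col=4): c = 0.7200 + -0.8960i → escape time 2
(row=3, col=5): c = 1.0000 + -0.8960i → escape time 2
(row=4, col=0): c = -0.4000 + -1.0780i → escape time 4
(row=4, col=1): c = -0.1200 + -1.0780i → escape time 6
(row=4, col=2): c = 0.1600 + -1.0780i → escape time 4
(row=4, col=3): c = 0.4400 + -1.0780i → escape time 2
(row=4, col=4): c = 0.7200 + -1.0780i → escape time 2
(row=4, col=5): c = 1.0000 + -1.0780i → escape time 2
(row=5, col=0): c = -0.4000 + -1.2600i → escape time 3
(row=5, col=1): c = -0.1200 + -1.2600i → escape time 3
(row=5, col=2): c = 0.1600 + -1.2600i → escape time 2
(row=5, col=3): c = 0.4400 + -1.2600i → escape time 2
(row=5, col=4): c = 0.7200 + -1.2600i → escape time 2
(row=5, col=5): c = 1.0000 + -1.2600i → escape time 2

Answer: 999932
999632
797432
595322
464222
332222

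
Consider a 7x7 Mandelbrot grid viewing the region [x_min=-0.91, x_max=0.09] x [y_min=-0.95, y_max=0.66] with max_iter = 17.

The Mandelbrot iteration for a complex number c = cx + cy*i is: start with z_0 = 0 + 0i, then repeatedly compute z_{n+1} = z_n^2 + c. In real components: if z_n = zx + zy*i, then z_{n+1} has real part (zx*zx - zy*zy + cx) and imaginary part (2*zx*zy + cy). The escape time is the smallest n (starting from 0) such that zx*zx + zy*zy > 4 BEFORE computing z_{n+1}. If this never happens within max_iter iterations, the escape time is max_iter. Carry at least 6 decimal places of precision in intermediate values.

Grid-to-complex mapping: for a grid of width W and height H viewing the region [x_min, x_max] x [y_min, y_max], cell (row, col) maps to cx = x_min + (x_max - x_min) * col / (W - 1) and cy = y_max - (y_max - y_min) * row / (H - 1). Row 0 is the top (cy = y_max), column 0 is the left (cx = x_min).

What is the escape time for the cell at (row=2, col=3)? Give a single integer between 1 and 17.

Answer: 17

Derivation:
z_0 = 0 + 0i, c = -0.4100 + 0.1233i
Iter 1: z = -0.4100 + 0.1233i, |z|^2 = 0.1833
Iter 2: z = -0.2571 + 0.0222i, |z|^2 = 0.0666
Iter 3: z = -0.3444 + 0.1119i, |z|^2 = 0.1311
Iter 4: z = -0.3039 + 0.0462i, |z|^2 = 0.0945
Iter 5: z = -0.3198 + 0.0952i, |z|^2 = 0.1113
Iter 6: z = -0.3168 + 0.0624i, |z|^2 = 0.1043
Iter 7: z = -0.3135 + 0.0838i, |z|^2 = 0.1053
Iter 8: z = -0.3187 + 0.0708i, |z|^2 = 0.1066
Iter 9: z = -0.3134 + 0.0782i, |z|^2 = 0.1044
Iter 10: z = -0.3179 + 0.0743i, |z|^2 = 0.1066
Iter 11: z = -0.3145 + 0.0761i, |z|^2 = 0.1047
Iter 12: z = -0.3169 + 0.0755i, |z|^2 = 0.1061
Iter 13: z = -0.3153 + 0.0755i, |z|^2 = 0.1051
Iter 14: z = -0.3163 + 0.0757i, |z|^2 = 0.1058
Iter 15: z = -0.3157 + 0.0754i, |z|^2 = 0.1053
Iter 16: z = -0.3160 + 0.0757i, |z|^2 = 0.1056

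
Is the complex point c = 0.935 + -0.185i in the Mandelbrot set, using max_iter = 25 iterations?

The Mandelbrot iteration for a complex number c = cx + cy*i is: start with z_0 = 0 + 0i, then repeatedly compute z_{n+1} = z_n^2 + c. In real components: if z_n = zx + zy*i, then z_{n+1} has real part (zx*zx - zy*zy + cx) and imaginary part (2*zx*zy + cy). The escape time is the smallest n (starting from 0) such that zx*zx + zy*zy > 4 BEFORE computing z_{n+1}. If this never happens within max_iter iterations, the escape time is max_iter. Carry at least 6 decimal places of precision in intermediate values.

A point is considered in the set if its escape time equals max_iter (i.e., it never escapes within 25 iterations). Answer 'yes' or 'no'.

z_0 = 0 + 0i, c = 0.9350 + -0.1850i
Iter 1: z = 0.9350 + -0.1850i, |z|^2 = 0.9085
Iter 2: z = 1.7750 + -0.5310i, |z|^2 = 3.4325
Iter 3: z = 3.8037 + -2.0699i, |z|^2 = 18.7526
Escaped at iteration 3

Answer: no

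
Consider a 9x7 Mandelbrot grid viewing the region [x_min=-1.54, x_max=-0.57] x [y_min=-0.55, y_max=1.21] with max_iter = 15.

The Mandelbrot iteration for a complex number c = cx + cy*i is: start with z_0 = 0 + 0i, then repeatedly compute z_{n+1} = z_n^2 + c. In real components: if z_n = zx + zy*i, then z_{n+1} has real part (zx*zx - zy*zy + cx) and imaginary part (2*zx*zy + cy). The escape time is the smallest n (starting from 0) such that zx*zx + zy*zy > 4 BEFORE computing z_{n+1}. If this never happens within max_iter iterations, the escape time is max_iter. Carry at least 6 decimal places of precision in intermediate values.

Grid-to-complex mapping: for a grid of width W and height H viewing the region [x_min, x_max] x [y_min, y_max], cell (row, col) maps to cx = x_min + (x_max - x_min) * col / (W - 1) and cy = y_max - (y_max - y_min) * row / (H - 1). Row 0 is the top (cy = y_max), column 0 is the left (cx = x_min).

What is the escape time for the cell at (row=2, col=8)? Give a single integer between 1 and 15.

Answer: 15

Derivation:
z_0 = 0 + 0i, c = -0.5700 + 0.6233i
Iter 1: z = -0.5700 + 0.6233i, |z|^2 = 0.7134
Iter 2: z = -0.6336 + -0.0873i, |z|^2 = 0.4091
Iter 3: z = -0.1761 + 0.7339i, |z|^2 = 0.5697
Iter 4: z = -1.0776 + 0.3648i, |z|^2 = 1.2944
Iter 5: z = 0.4582 + -0.1630i, |z|^2 = 0.2365
Iter 6: z = -0.3866 + 0.4740i, |z|^2 = 0.3741
Iter 7: z = -0.6452 + 0.2568i, |z|^2 = 0.4822
Iter 8: z = -0.2197 + 0.2919i, |z|^2 = 0.1335
Iter 9: z = -0.6070 + 0.4951i, |z|^2 = 0.6135
Iter 10: z = -0.4467 + 0.0224i, |z|^2 = 0.2000
Iter 11: z = -0.3710 + 0.6034i, |z|^2 = 0.5017
Iter 12: z = -0.7964 + 0.1757i, |z|^2 = 0.6651
Iter 13: z = 0.0334 + 0.3435i, |z|^2 = 0.1191
Iter 14: z = -0.6869 + 0.6463i, |z|^2 = 0.8895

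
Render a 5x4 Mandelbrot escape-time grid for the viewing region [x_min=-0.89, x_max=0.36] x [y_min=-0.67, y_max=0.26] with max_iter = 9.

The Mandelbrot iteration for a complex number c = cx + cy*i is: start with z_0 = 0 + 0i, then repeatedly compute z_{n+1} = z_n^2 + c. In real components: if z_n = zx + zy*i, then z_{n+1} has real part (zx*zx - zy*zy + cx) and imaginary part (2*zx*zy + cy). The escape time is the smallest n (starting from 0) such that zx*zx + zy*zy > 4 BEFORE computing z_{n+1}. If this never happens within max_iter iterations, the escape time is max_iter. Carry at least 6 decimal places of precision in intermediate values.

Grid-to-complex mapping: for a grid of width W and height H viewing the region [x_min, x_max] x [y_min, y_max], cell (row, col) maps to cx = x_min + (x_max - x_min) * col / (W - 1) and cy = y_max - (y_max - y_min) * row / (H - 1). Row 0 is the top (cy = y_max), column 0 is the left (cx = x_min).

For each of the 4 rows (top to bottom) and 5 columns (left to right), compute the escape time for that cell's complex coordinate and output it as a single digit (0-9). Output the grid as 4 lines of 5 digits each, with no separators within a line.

Answer: 99999
99999
79999
49999

Derivation:
(row=0, col=0): c = -0.8900 + 0.2600i → escape time 9
(row=0, col=1): c = -0.5775 + 0.2600i → escape time 9
(row=0, col=2): c = -0.2650 + 0.2600i → escape time 9
(row=0, col=3): c = 0.0475 + 0.2600i → escape time 9
(row=0, col=4): c = 0.3600 + 0.2600i → escape time 9
(row=1, col=0): c = -0.8900 + -0.0500i → escape time 9
(row=1, col=1): c = -0.5775 + -0.0500i → escape time 9
(row=1, col=2): c = -0.2650 + -0.0500i → escape time 9
(row=1, col=3): c = 0.0475 + -0.0500i → escape time 9
(row=1, col=4): c = 0.3600 + -0.0500i → escape time 9
(row=2, col=0): c = -0.8900 + -0.3600i → escape time 7
(row=2, col=1): c = -0.5775 + -0.3600i → escape time 9
(row=2, col=2): c = -0.2650 + -0.3600i → escape time 9
(row=2, col=3): c = 0.0475 + -0.3600i → escape time 9
(row=2, col=4): c = 0.3600 + -0.3600i → escape time 9
(row=3, col=0): c = -0.8900 + -0.6700i → escape time 4
(row=3, col=1): c = -0.5775 + -0.6700i → escape time 9
(row=3, col=2): c = -0.2650 + -0.6700i → escape time 9
(row=3, col=3): c = 0.0475 + -0.6700i → escape time 9
(row=3, col=4): c = 0.3600 + -0.6700i → escape time 9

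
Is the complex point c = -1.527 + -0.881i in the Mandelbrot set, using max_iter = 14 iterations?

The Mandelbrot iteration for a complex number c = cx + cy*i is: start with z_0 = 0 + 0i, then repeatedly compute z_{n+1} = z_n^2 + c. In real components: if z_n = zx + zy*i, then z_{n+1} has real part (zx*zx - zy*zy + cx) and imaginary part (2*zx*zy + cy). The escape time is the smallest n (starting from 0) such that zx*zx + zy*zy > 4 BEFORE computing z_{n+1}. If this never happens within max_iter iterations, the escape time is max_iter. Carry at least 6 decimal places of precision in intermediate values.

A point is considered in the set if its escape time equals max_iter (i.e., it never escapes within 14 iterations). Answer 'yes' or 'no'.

z_0 = 0 + 0i, c = -1.5270 + -0.8810i
Iter 1: z = -1.5270 + -0.8810i, |z|^2 = 3.1079
Iter 2: z = 0.0286 + 1.8096i, |z|^2 = 3.2754
Iter 3: z = -4.8007 + -0.7776i, |z|^2 = 23.6518
Escaped at iteration 3

Answer: no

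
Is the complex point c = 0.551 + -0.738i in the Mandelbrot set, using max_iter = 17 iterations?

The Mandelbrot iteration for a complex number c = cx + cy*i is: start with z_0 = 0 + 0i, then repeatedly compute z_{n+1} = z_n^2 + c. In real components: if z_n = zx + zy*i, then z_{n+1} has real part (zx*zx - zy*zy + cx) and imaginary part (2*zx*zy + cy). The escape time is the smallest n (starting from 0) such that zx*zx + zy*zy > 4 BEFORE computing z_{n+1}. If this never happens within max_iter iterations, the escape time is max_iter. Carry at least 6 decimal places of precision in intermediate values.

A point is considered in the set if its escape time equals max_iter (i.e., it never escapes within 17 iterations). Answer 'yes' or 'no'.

z_0 = 0 + 0i, c = 0.5510 + -0.7380i
Iter 1: z = 0.5510 + -0.7380i, |z|^2 = 0.8482
Iter 2: z = 0.3100 + -1.5513i, |z|^2 = 2.5025
Iter 3: z = -1.7594 + -1.6997i, |z|^2 = 5.9843
Escaped at iteration 3

Answer: no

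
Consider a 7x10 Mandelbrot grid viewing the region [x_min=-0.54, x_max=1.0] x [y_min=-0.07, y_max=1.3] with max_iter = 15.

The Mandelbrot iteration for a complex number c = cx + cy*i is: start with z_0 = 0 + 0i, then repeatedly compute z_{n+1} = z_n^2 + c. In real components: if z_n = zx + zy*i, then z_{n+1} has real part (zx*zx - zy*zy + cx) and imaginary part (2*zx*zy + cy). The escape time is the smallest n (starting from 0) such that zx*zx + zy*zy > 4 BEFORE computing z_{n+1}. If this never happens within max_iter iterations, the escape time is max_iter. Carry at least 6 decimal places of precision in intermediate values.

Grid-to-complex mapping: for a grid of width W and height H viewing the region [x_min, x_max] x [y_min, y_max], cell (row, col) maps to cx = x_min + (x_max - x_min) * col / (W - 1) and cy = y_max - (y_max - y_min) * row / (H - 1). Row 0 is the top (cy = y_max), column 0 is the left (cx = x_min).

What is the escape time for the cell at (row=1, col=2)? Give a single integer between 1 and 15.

Answer: 4

Derivation:
z_0 = 0 + 0i, c = -0.0267 + 1.1478i
Iter 1: z = -0.0267 + 1.1478i, |z|^2 = 1.3181
Iter 2: z = -1.3433 + 1.0866i, |z|^2 = 2.9852
Iter 3: z = 0.5973 + -1.7715i, |z|^2 = 3.4949
Iter 4: z = -2.8081 + -0.9685i, |z|^2 = 8.8232
Escaped at iteration 4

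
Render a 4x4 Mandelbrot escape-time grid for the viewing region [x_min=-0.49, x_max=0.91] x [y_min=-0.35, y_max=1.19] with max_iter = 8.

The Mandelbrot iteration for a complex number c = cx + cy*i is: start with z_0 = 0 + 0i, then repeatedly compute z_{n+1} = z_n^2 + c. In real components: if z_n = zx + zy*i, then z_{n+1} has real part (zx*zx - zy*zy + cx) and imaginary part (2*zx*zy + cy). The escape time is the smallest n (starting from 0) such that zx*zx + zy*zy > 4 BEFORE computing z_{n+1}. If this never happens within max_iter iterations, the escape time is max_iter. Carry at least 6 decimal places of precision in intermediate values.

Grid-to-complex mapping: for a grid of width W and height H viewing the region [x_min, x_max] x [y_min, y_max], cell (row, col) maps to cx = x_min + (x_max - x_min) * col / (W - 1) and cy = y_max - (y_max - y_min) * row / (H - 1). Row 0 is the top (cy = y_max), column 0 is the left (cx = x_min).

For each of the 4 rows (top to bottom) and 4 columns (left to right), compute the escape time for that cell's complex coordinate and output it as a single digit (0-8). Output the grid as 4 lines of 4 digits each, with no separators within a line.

Answer: 3322
8842
8873
8883

Derivation:
(row=0, col=0): c = -0.4900 + 1.1900i → escape time 3
(row=0, col=1): c = -0.0233 + 1.1900i → escape time 3
(row=0, col=2): c = 0.4433 + 1.1900i → escape time 2
(row=0, col=3): c = 0.9100 + 1.1900i → escape time 2
(row=1, col=0): c = -0.4900 + 0.6767i → escape time 8
(row=1, col=1): c = -0.0233 + 0.6767i → escape time 8
(row=1, col=2): c = 0.4433 + 0.6767i → escape time 4
(row=1, col=3): c = 0.9100 + 0.6767i → escape time 2
(row=2, col=0): c = -0.4900 + 0.1633i → escape time 8
(row=2, col=1): c = -0.0233 + 0.1633i → escape time 8
(row=2, col=2): c = 0.4433 + 0.1633i → escape time 7
(row=2, col=3): c = 0.9100 + 0.1633i → escape time 3
(row=3, col=0): c = -0.4900 + -0.3500i → escape time 8
(row=3, col=1): c = -0.0233 + -0.3500i → escape time 8
(row=3, col=2): c = 0.4433 + -0.3500i → escape time 8
(row=3, col=3): c = 0.9100 + -0.3500i → escape time 3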